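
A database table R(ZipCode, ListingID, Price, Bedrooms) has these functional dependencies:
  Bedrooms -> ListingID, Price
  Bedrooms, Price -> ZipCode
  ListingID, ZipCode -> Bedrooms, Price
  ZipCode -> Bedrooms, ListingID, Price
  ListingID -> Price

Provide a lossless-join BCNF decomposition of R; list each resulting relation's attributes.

Candidate keys of the original relation: {Bedrooms}, {ZipCode}.
{Bedrooms, ListingID, Price, ZipCode}: {ListingID} determines {ListingID, Price} here but is not a superkey — split on ListingID -> Price, giving {ListingID, Price} and {Bedrooms, ListingID, ZipCode}.
{ListingID, Price} is in BCNF.
{Bedrooms, ListingID, ZipCode} is in BCNF.

{Bedrooms, ListingID, ZipCode}; {ListingID, Price}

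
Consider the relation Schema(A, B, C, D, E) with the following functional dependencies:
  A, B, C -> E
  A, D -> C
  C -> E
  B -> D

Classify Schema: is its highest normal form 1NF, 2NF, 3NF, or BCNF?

1NF

Candidate key: {A, B}. Prime attributes: {A, B}.
A, D -> C: {A, D}⁺ = {A, C, D, E}, which is not all of the attributes, so the left side is not a superkey — BCNF is violated.
A, D -> C determines the non-prime attribute {C} from a non-superkey — 3NF is violated.
The proper key subset {B} of {A, B} determines non-prime {D}, so the relation is not even in 2NF.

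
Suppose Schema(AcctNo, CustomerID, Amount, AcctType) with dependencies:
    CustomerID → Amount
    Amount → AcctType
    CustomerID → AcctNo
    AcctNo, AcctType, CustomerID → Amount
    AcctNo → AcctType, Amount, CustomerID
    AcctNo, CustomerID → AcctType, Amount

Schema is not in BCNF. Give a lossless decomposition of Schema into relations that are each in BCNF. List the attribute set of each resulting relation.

{AcctNo, Amount, CustomerID}; {AcctType, Amount}

Candidate keys of the original relation: {AcctNo}, {CustomerID}.
In {AcctNo, AcctType, Amount, CustomerID}, {Amount} is not a superkey ({Amount}⁺ restricted to this set is {AcctType, Amount}), so split on Amount → AcctType into {AcctType, Amount} and {AcctNo, Amount, CustomerID}.
{AcctType, Amount} is in BCNF.
{AcctNo, Amount, CustomerID} is in BCNF.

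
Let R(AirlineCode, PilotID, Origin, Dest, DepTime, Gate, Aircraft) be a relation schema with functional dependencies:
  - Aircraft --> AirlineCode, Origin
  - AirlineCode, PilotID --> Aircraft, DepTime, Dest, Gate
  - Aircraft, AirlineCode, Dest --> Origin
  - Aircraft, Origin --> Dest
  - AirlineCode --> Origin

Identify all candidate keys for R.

{Aircraft, PilotID}, {AirlineCode, PilotID}

{PilotID} never appears on the right of any FD, so every key must include it.
Closure of {Aircraft, PilotID} is {Aircraft, AirlineCode, DepTime, Dest, Gate, Origin, PilotID}, the whole schema; {Aircraft, PilotID} is a candidate key.
Closure of {AirlineCode, PilotID} is {Aircraft, AirlineCode, DepTime, Dest, Gate, Origin, PilotID}, the whole schema; {AirlineCode, PilotID} is a candidate key.
Any other superkey properly contains one of these, so there are no further candidate keys.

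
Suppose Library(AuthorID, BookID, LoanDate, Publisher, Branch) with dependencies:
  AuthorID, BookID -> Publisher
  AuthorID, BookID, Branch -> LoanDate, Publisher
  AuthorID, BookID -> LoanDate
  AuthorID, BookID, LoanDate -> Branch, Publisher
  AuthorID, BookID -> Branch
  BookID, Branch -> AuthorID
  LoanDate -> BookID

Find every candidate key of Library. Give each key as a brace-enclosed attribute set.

{AuthorID, BookID}, {AuthorID, LoanDate}, {BookID, Branch}, {Branch, LoanDate}

{AuthorID, BookID}⁺ = {AuthorID, BookID, Branch, LoanDate, Publisher} — all of the relation — so {AuthorID, BookID} is a candidate key.
{AuthorID, LoanDate}⁺ = {AuthorID, BookID, Branch, LoanDate, Publisher} — all of the relation — so {AuthorID, LoanDate} is a candidate key.
{BookID, Branch}⁺ = {AuthorID, BookID, Branch, LoanDate, Publisher} — all of the relation — so {BookID, Branch} is a candidate key.
{Branch, LoanDate}⁺ = {AuthorID, BookID, Branch, LoanDate, Publisher} — all of the relation — so {Branch, LoanDate} is a candidate key.
These are minimal and exhaustive — every other superkey contains one of them.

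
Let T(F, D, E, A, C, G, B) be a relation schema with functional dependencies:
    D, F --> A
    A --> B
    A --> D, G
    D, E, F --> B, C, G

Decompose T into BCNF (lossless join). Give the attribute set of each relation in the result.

Candidate keys of the original relation: {A, E, F}, {D, E, F}.
{A, B, C, D, E, F, G}: {D, F} determines {A, B, D, F, G} here but is not a superkey — split on D, F --> A, B, G, giving {A, B, D, F, G} and {C, D, E, F}.
{A, B, D, F, G}: {A} determines {A, B, D, G} here but is not a superkey — split on A --> B, D, G, giving {A, B, D, G} and {A, F}.
{A, B, D, G} is in BCNF.
{A, F} is in BCNF.
{C, D, E, F} is in BCNF.

{A, B, D, G}; {A, F}; {C, D, E, F}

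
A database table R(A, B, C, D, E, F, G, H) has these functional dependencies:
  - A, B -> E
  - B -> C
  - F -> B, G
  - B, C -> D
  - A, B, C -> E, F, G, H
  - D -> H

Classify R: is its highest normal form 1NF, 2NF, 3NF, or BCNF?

Candidate keys: {A, B}, {A, F}. Prime attributes: {A, B, F}.
B -> C: {B}⁺ = {B, C, D, H}, which is not all of the attributes, so the left side is not a superkey — BCNF is violated.
Because {C} is non-prime and the left side of B -> C is not a superkey, the relation is not in 3NF.
The proper key subset {B} of {A, B} determines non-prime {C, D, H}, so the relation is not even in 2NF.

1NF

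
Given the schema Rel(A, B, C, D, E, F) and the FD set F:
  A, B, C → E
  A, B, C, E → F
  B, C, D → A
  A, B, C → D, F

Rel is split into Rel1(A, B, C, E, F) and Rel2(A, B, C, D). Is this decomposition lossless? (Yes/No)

The shared attributes are {A, B, C} and {A, B, C}⁺ = {A, B, C, D, E, F}.
Since Rel1 ⊆ {A, B, C, D, E, F}, the intersection is a superkey of Rel1; the decomposition is lossless.

Yes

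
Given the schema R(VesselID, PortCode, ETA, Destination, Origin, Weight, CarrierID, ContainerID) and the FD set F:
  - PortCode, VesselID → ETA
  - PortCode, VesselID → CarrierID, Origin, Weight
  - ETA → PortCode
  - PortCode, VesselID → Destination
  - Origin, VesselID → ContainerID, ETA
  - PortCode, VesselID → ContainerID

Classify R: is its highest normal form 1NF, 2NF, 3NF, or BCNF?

3NF

Candidate keys: {ETA, VesselID}, {Origin, VesselID}, {PortCode, VesselID}. Prime attributes: {ETA, Origin, PortCode, VesselID}.
ETA → PortCode: {ETA}⁺ = {ETA, PortCode}, which is not all of the attributes, so the left side is not a superkey — BCNF is violated.
Since {PortCode} ⊆ prime attributes and every other non-superkey FD also has a prime right side, the schema is in 3NF.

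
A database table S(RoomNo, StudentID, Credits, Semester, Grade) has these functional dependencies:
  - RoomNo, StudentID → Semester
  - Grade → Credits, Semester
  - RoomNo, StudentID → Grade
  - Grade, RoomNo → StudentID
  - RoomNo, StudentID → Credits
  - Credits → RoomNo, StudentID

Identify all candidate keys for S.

{Credits}, {Grade}, {RoomNo, StudentID}

{Credits} is a candidate key since {Credits}⁺ = {Credits, Grade, RoomNo, Semester, StudentID} covers every attribute.
{Grade} is a candidate key since {Grade}⁺ = {Credits, Grade, RoomNo, Semester, StudentID} covers every attribute.
{RoomNo, StudentID} is a candidate key since {RoomNo, StudentID}⁺ = {Credits, Grade, RoomNo, Semester, StudentID} covers every attribute.
Any other superkey properly contains one of these, so there are no further candidate keys.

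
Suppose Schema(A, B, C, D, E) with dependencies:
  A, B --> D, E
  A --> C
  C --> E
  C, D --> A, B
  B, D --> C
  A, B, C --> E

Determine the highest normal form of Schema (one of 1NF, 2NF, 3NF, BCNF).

1NF

Candidate keys: {A, B}, {A, D}, {B, D}, {C, D}. Prime attributes: {A, B, C, D}.
A --> C breaks BCNF: {A}⁺ = {A, C, E}, so {A} is not a superkey.
Because {E} is non-prime and the left side of C --> E is not a superkey, the relation is not in 3NF.
The proper key subset {A} of {A, B} determines non-prime {E}, so the relation is not even in 2NF.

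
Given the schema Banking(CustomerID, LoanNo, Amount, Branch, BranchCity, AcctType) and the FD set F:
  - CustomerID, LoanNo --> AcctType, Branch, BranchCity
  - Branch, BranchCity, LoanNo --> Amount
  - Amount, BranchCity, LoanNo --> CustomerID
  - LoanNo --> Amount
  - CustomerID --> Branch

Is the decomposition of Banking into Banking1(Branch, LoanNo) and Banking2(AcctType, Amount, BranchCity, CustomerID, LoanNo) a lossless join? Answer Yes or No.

No

Common attributes: {LoanNo}; their closure is {Amount, LoanNo}.
Banking1 ⊄ {Amount, LoanNo} and Banking2 ⊄ {Amount, LoanNo}, so the split is lossy.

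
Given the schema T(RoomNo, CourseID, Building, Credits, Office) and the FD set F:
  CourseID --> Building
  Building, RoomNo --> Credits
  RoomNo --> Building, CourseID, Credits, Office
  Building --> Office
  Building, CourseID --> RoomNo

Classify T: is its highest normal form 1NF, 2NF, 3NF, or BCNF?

2NF

Candidate keys: {CourseID}, {RoomNo}. Prime attributes: {CourseID, RoomNo}.
Building --> Office: {Building}⁺ = {Building, Office}, which is not all of the attributes, so the left side is not a superkey — BCNF is violated.
Because {Office} is non-prime and the left side of Building --> Office is not a superkey, the relation is not in 3NF.
Every candidate key is a single attribute, so no partial dependency is possible; 2NF holds.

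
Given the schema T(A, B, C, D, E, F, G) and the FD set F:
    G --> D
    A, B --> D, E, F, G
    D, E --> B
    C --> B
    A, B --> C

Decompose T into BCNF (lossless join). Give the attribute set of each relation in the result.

{A, C, E, F, G}; {B, C}; {D, G}

Candidate keys of the original relation: {A, B}, {A, C}, {A, D, E}, {A, E, G}.
In {A, B, C, D, E, F, G}, {G} is not a superkey ({G}⁺ restricted to this set is {D, G}), so split on G --> D into {D, G} and {A, B, C, E, F, G}.
{D, G} has no BCNF violation.
In {A, B, C, E, F, G}, {C} is not a superkey ({C}⁺ restricted to this set is {B, C}), so split on C --> B into {B, C} and {A, C, E, F, G}.
{B, C} has no BCNF violation.
{A, C, E, F, G} has no BCNF violation.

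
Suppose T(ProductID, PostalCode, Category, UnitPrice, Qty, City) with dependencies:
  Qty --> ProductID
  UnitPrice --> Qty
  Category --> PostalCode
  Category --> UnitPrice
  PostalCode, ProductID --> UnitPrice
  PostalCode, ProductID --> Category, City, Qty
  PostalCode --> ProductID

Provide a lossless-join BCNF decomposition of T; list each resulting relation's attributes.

Candidate keys of the original relation: {Category}, {PostalCode}.
In {Category, City, PostalCode, ProductID, Qty, UnitPrice}, {Qty} is not a superkey ({Qty}⁺ restricted to this set is {ProductID, Qty}), so split on Qty --> ProductID into {ProductID, Qty} and {Category, City, PostalCode, Qty, UnitPrice}.
{ProductID, Qty} has no BCNF violation.
In {Category, City, PostalCode, Qty, UnitPrice}, {UnitPrice} is not a superkey ({UnitPrice}⁺ restricted to this set is {Qty, UnitPrice}), so split on UnitPrice --> Qty into {Qty, UnitPrice} and {Category, City, PostalCode, UnitPrice}.
{Qty, UnitPrice} has no BCNF violation.
{Category, City, PostalCode, UnitPrice} has no BCNF violation.

{Category, City, PostalCode, UnitPrice}; {ProductID, Qty}; {Qty, UnitPrice}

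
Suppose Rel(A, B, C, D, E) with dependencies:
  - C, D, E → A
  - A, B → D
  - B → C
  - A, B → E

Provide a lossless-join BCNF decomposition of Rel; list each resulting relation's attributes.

{A, C, D, E}; {B, C}; {B, D, E}

Candidate keys of the original relation: {A, B}, {B, D, E}.
Within {A, B, C, D, E}: {C, D, E}⁺ ∩ {A, B, C, D, E} = {A, C, D, E}, not the whole set, so C, D, E → A violates BCNF; decompose into {A, C, D, E} and {B, C, D, E}.
{A, C, D, E}: every determinant is a superkey — BCNF.
Within {B, C, D, E}: {B}⁺ ∩ {B, C, D, E} = {B, C}, not the whole set, so B → C violates BCNF; decompose into {B, C} and {B, D, E}.
{B, C}: every determinant is a superkey — BCNF.
{B, D, E}: every determinant is a superkey — BCNF.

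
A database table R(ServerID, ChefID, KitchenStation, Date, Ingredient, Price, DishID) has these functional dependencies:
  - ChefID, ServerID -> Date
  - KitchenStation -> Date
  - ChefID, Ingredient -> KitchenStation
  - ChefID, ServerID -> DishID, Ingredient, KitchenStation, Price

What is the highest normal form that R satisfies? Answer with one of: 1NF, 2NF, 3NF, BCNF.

2NF

Candidate key: {ChefID, ServerID}. Prime attributes: {ChefID, ServerID}.
KitchenStation -> Date: {KitchenStation}⁺ = {Date, KitchenStation}, which is not all of the attributes, so the left side is not a superkey — BCNF is violated.
KitchenStation -> Date determines the non-prime attribute {Date} from a non-superkey — 3NF is violated.
No proper subset of a key has a non-prime attribute in its closure, so there is no partial dependency; 2NF holds.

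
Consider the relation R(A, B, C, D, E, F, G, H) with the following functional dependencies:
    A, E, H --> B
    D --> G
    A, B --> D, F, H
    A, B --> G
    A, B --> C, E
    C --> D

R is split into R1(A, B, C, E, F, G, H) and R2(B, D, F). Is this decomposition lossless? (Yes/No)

No

Common attributes: {B, F}; their closure is {B, F}.
Neither R1 nor R2 is contained in that closure, so the decomposition is lossy.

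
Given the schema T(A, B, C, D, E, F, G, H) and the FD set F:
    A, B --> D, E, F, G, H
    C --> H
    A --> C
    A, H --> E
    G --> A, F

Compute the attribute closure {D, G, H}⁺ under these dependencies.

{A, C, D, E, F, G, H}

Start with {D, G, H}.
G --> A, F applies; add {A, F} → now {A, D, F, G, H}.
A --> C applies; add {C} → now {A, C, D, F, G, H}.
A, H --> E applies; add {E} → now {A, C, D, E, F, G, H}.
No further FD applies.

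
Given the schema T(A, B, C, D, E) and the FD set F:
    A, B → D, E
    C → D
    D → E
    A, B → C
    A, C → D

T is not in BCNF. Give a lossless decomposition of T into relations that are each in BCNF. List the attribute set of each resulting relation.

{A, B, C}; {C, D}; {D, E}

Candidate key of the original relation: {A, B}.
In {A, B, C, D, E}, {C} is not a superkey ({C}⁺ restricted to this set is {C, D, E}), so split on C → D, E into {C, D, E} and {A, B, C}.
In {C, D, E}, {D} is not a superkey ({D}⁺ restricted to this set is {D, E}), so split on D → E into {D, E} and {C, D}.
{D, E}: every determinant is a superkey — BCNF.
{C, D}: every determinant is a superkey — BCNF.
{A, B, C}: every determinant is a superkey — BCNF.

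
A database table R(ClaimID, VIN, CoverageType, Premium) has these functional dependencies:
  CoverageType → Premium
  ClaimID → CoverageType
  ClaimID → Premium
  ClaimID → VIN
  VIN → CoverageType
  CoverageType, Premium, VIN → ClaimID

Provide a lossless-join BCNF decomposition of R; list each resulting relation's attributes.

Candidate keys of the original relation: {ClaimID}, {VIN}.
Within {ClaimID, CoverageType, Premium, VIN}: {CoverageType}⁺ ∩ {ClaimID, CoverageType, Premium, VIN} = {CoverageType, Premium}, not the whole set, so CoverageType → Premium violates BCNF; decompose into {CoverageType, Premium} and {ClaimID, CoverageType, VIN}.
{CoverageType, Premium}: every determinant is a superkey — BCNF.
{ClaimID, CoverageType, VIN}: every determinant is a superkey — BCNF.

{ClaimID, CoverageType, VIN}; {CoverageType, Premium}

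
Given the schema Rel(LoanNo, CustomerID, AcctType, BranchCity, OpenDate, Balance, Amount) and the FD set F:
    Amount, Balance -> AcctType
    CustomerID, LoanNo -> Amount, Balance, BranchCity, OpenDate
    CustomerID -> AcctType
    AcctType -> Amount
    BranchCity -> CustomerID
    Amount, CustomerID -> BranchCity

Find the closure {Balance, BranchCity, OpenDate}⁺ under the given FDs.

{AcctType, Amount, Balance, BranchCity, CustomerID, OpenDate}

Start with {Balance, BranchCity, OpenDate}.
BranchCity -> CustomerID applies; add {CustomerID} → now {Balance, BranchCity, CustomerID, OpenDate}.
CustomerID -> AcctType applies; add {AcctType} → now {AcctType, Balance, BranchCity, CustomerID, OpenDate}.
AcctType -> Amount applies; add {Amount} → now {AcctType, Amount, Balance, BranchCity, CustomerID, OpenDate}.
No further FD applies.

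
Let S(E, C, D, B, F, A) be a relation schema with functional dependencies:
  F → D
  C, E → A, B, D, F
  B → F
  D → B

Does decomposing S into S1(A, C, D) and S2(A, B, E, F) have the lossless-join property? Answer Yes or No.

No

Common attributes: {A}; their closure is {A}.
The closure covers neither S1 nor S2 entirely; the join is not lossless.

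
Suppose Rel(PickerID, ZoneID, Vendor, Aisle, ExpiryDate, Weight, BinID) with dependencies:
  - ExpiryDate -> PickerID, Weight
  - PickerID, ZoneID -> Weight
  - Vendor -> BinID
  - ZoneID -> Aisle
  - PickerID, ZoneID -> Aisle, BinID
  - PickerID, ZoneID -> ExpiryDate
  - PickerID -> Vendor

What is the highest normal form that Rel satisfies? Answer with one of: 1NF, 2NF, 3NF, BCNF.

Candidate keys: {ExpiryDate, ZoneID}, {PickerID, ZoneID}. Prime attributes: {ExpiryDate, PickerID, ZoneID}.
For ExpiryDate -> PickerID, Weight we have {ExpiryDate}⁺ = {BinID, ExpiryDate, PickerID, Vendor, Weight}; {ExpiryDate} is not a superkey, so BCNF fails.
ExpiryDate -> PickerID, Weight has non-prime {Weight} on the right and a non-superkey on the left, so 3NF fails.
{ExpiryDate} is a proper subset of the key {ExpiryDate, ZoneID}, and {ExpiryDate}⁺ contains the non-prime attributes {BinID, Vendor, Weight} — a partial dependency, so 2NF is violated.

1NF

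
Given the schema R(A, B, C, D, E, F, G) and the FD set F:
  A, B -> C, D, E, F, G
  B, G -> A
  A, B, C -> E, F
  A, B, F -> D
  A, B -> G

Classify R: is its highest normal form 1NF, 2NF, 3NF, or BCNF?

Candidate keys: {A, B}, {B, G}. Prime attributes: {A, B, G}.
The left-hand side of every FD is a superkey, so BCNF is satisfied.

BCNF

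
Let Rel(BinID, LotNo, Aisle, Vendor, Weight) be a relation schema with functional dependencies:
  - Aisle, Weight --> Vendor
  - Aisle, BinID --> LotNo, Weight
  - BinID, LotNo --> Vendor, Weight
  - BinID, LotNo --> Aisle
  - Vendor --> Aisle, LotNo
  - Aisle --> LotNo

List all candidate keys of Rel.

Attributes never on any right-hand side: {BinID} — every candidate key must contain it.
{Aisle, BinID}⁺ = {Aisle, BinID, LotNo, Vendor, Weight}, which is every attribute, so {Aisle, BinID} is a candidate key.
{BinID, LotNo}⁺ = {Aisle, BinID, LotNo, Vendor, Weight}, which is every attribute, so {BinID, LotNo} is a candidate key.
{BinID, Vendor}⁺ = {Aisle, BinID, LotNo, Vendor, Weight}, which is every attribute, so {BinID, Vendor} is a candidate key.
No proper subset of any of these is a key, and no other minimal superkey exists.

{Aisle, BinID}, {BinID, LotNo}, {BinID, Vendor}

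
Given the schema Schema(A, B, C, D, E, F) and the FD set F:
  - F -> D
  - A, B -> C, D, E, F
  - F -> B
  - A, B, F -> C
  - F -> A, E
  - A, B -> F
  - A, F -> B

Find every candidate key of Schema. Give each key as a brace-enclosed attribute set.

{A, B}, {F}

Closure of {F} is {A, B, C, D, E, F}, the whole schema; {F} is a candidate key.
Closure of {A, B} is {A, B, C, D, E, F}, the whole schema; {A, B} is a candidate key.
Any other superkey properly contains one of these, so there are no further candidate keys.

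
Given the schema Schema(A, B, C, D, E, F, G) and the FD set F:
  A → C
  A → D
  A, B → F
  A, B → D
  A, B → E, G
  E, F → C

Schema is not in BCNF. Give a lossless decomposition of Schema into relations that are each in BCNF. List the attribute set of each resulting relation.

{A, B, E, F, G}; {A, C, D}

Candidate key of the original relation: {A, B}.
{A, B, C, D, E, F, G}: {A} determines {A, C, D} here but is not a superkey — split on A → C, D, giving {A, C, D} and {A, B, E, F, G}.
{A, C, D} is in BCNF.
{A, B, E, F, G} is in BCNF.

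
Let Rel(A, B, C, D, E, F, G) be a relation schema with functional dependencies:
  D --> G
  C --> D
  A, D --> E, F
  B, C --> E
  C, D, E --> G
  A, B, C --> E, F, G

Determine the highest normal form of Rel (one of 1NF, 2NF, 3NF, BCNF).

Candidate key: {A, B, C}. Prime attributes: {A, B, C}.
D --> G breaks BCNF: {D}⁺ = {D, G}, so {D} is not a superkey.
D --> G determines the non-prime attribute {G} from a non-superkey — 3NF is violated.
{C} is a proper subset of the key {A, B, C}, and {C}⁺ contains the non-prime attributes {D, G} — a partial dependency, so 2NF is violated.

1NF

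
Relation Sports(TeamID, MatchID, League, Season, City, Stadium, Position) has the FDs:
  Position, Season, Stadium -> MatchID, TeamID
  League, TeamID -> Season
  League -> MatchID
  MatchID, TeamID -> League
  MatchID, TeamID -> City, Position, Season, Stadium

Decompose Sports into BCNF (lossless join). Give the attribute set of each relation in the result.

{City, League, Position, Season, Stadium, TeamID}; {League, MatchID}

Candidate keys of the original relation: {League, TeamID}, {MatchID, TeamID}, {Position, Season, Stadium}.
In {City, League, MatchID, Position, Season, Stadium, TeamID}, {League} is not a superkey ({League}⁺ restricted to this set is {League, MatchID}), so split on League -> MatchID into {League, MatchID} and {City, League, Position, Season, Stadium, TeamID}.
{League, MatchID}: every determinant is a superkey — BCNF.
{City, League, Position, Season, Stadium, TeamID}: every determinant is a superkey — BCNF.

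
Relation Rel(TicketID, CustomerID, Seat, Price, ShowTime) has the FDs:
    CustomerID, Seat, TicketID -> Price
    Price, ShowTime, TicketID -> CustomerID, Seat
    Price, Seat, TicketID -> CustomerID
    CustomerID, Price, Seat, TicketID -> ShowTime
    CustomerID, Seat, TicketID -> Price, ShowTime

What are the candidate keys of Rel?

{CustomerID, Seat, TicketID}, {Price, Seat, TicketID}, {Price, ShowTime, TicketID}

No FD produces {TicketID}, so it must be in every candidate key.
Closure of {CustomerID, Seat, TicketID} is {CustomerID, Price, Seat, ShowTime, TicketID}, the whole schema; {CustomerID, Seat, TicketID} is a candidate key.
Closure of {Price, Seat, TicketID} is {CustomerID, Price, Seat, ShowTime, TicketID}, the whole schema; {Price, Seat, TicketID} is a candidate key.
Closure of {Price, ShowTime, TicketID} is {CustomerID, Price, Seat, ShowTime, TicketID}, the whole schema; {Price, ShowTime, TicketID} is a candidate key.
No proper subset of any of these is a key, and no other minimal superkey exists.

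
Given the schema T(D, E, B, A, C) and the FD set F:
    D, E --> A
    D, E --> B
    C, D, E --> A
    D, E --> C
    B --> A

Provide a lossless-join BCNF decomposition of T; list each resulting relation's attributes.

{A, B}; {B, C, D, E}

Candidate key of the original relation: {D, E}.
In {A, B, C, D, E}, {B} is not a superkey ({B}⁺ restricted to this set is {A, B}), so split on B --> A into {A, B} and {B, C, D, E}.
{A, B}: every determinant is a superkey — BCNF.
{B, C, D, E}: every determinant is a superkey — BCNF.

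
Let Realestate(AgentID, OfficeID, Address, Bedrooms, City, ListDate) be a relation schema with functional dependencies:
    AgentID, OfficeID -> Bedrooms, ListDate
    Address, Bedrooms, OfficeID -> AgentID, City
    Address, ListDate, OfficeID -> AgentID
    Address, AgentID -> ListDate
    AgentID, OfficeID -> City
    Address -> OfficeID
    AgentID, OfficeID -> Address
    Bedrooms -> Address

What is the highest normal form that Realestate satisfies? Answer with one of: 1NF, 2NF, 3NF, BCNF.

3NF

Candidate keys: {Address, AgentID}, {Address, ListDate}, {AgentID, OfficeID}, {Bedrooms}. Prime attributes: {Address, AgentID, Bedrooms, ListDate, OfficeID}.
Address -> OfficeID: {Address}⁺ = {Address, OfficeID}, which is not all of the attributes, so the left side is not a superkey — BCNF is violated.
Its right-hand attributes {OfficeID} are all prime, as are those of every other non-superkey FD — the relation is in 3NF.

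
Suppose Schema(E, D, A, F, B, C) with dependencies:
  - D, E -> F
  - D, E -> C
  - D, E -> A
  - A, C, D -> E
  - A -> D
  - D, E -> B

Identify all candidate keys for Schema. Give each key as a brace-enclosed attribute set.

Closure of {A, C} is {A, B, C, D, E, F}, the whole schema; {A, C} is a candidate key.
Closure of {A, E} is {A, B, C, D, E, F}, the whole schema; {A, E} is a candidate key.
Closure of {D, E} is {A, B, C, D, E, F}, the whole schema; {D, E} is a candidate key.
Any other superkey properly contains one of these, so there are no further candidate keys.

{A, C}, {A, E}, {D, E}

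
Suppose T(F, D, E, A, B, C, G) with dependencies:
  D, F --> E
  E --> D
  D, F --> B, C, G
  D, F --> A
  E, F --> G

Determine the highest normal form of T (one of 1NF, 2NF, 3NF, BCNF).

Candidate keys: {D, F}, {E, F}. Prime attributes: {D, E, F}.
For E --> D we have {E}⁺ = {D, E}; {E} is not a superkey, so BCNF fails.
Its right-hand attributes {D} are all prime, as are those of every other non-superkey FD — the relation is in 3NF.

3NF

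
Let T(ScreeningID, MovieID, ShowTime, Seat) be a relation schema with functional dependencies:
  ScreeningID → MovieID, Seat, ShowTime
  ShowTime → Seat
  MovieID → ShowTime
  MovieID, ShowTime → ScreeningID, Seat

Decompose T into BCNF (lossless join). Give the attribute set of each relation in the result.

Candidate keys of the original relation: {MovieID}, {ScreeningID}.
Within {MovieID, ScreeningID, Seat, ShowTime}: {ShowTime}⁺ ∩ {MovieID, ScreeningID, Seat, ShowTime} = {Seat, ShowTime}, not the whole set, so ShowTime → Seat violates BCNF; decompose into {Seat, ShowTime} and {MovieID, ScreeningID, ShowTime}.
{Seat, ShowTime}: every determinant is a superkey — BCNF.
{MovieID, ScreeningID, ShowTime}: every determinant is a superkey — BCNF.

{MovieID, ScreeningID, ShowTime}; {Seat, ShowTime}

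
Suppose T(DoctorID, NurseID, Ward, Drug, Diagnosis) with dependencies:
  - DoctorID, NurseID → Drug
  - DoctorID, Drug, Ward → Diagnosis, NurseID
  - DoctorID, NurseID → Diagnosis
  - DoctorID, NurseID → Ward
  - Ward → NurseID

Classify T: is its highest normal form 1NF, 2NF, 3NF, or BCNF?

3NF

Candidate keys: {DoctorID, NurseID}, {DoctorID, Ward}. Prime attributes: {DoctorID, NurseID, Ward}.
Ward → NurseID breaks BCNF: {Ward}⁺ = {NurseID, Ward}, so {Ward} is not a superkey.
But every attribute on its right side ({NurseID}) is prime, and the same holds for every other non-superkey FD, so 3NF still holds.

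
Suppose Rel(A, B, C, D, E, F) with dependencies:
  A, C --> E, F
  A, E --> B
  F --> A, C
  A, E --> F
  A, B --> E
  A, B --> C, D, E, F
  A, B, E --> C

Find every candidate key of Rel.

{F} is a candidate key since {F}⁺ = {A, B, C, D, E, F} covers every attribute.
{A, B} is a candidate key since {A, B}⁺ = {A, B, C, D, E, F} covers every attribute.
{A, C} is a candidate key since {A, C}⁺ = {A, B, C, D, E, F} covers every attribute.
{A, E} is a candidate key since {A, E}⁺ = {A, B, C, D, E, F} covers every attribute.
These are minimal and exhaustive — every other superkey contains one of them.

{A, B}, {A, C}, {A, E}, {F}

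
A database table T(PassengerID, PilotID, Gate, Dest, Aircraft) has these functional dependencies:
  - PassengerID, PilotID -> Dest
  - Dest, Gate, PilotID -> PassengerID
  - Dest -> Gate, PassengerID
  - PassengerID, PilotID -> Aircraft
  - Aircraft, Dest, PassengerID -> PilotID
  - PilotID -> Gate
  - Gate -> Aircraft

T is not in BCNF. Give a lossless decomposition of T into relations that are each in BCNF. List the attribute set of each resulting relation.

{Aircraft, Gate}; {Dest, PassengerID, PilotID}; {Gate, PilotID}

Candidate keys of the original relation: {Dest}, {PassengerID, PilotID}.
Within {Aircraft, Dest, Gate, PassengerID, PilotID}: {PilotID}⁺ ∩ {Aircraft, Dest, Gate, PassengerID, PilotID} = {Aircraft, Gate, PilotID}, not the whole set, so PilotID -> Aircraft, Gate violates BCNF; decompose into {Aircraft, Gate, PilotID} and {Dest, PassengerID, PilotID}.
Within {Aircraft, Gate, PilotID}: {Gate}⁺ ∩ {Aircraft, Gate, PilotID} = {Aircraft, Gate}, not the whole set, so Gate -> Aircraft violates BCNF; decompose into {Aircraft, Gate} and {Gate, PilotID}.
{Aircraft, Gate} is in BCNF.
{Gate, PilotID} is in BCNF.
{Dest, PassengerID, PilotID} is in BCNF.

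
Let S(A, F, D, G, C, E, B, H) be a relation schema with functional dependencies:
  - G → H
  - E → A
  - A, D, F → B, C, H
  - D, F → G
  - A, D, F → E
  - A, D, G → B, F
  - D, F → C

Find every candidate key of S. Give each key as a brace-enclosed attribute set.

Attributes never on any right-hand side: {D} — every candidate key must contain it.
{A, D, F} is a candidate key since {A, D, F}⁺ = {A, B, C, D, E, F, G, H} covers every attribute.
{A, D, G} is a candidate key since {A, D, G}⁺ = {A, B, C, D, E, F, G, H} covers every attribute.
{D, E, F} is a candidate key since {D, E, F}⁺ = {A, B, C, D, E, F, G, H} covers every attribute.
{D, E, G} is a candidate key since {D, E, G}⁺ = {A, B, C, D, E, F, G, H} covers every attribute.
No proper subset of any of these is a key, and no other minimal superkey exists.

{A, D, F}, {A, D, G}, {D, E, F}, {D, E, G}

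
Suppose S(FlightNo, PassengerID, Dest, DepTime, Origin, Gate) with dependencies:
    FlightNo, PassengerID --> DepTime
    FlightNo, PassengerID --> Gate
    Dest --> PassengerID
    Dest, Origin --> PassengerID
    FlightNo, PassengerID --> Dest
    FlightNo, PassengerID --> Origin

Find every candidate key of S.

{Dest, FlightNo}, {FlightNo, PassengerID}

No FD produces {FlightNo}, so it must be in every candidate key.
Closure of {Dest, FlightNo} is {DepTime, Dest, FlightNo, Gate, Origin, PassengerID}, the whole schema; {Dest, FlightNo} is a candidate key.
Closure of {FlightNo, PassengerID} is {DepTime, Dest, FlightNo, Gate, Origin, PassengerID}, the whole schema; {FlightNo, PassengerID} is a candidate key.
These are minimal and exhaustive — every other superkey contains one of them.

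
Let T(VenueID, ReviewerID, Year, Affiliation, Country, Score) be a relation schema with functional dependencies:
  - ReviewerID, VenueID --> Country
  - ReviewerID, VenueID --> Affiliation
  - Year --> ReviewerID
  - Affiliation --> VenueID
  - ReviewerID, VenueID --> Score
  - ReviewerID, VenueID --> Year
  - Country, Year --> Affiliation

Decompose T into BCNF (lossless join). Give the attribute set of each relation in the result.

Candidate keys of the original relation: {Affiliation, ReviewerID}, {Affiliation, Year}, {Country, Year}, {ReviewerID, VenueID}, {VenueID, Year}.
In {Affiliation, Country, ReviewerID, Score, VenueID, Year}, {Year} is not a superkey ({Year}⁺ restricted to this set is {ReviewerID, Year}), so split on Year --> ReviewerID into {ReviewerID, Year} and {Affiliation, Country, Score, VenueID, Year}.
{ReviewerID, Year}: every determinant is a superkey — BCNF.
In {Affiliation, Country, Score, VenueID, Year}, {Affiliation} is not a superkey ({Affiliation}⁺ restricted to this set is {Affiliation, VenueID}), so split on Affiliation --> VenueID into {Affiliation, VenueID} and {Affiliation, Country, Score, Year}.
{Affiliation, VenueID}: every determinant is a superkey — BCNF.
{Affiliation, Country, Score, Year}: every determinant is a superkey — BCNF.

{Affiliation, Country, Score, Year}; {Affiliation, VenueID}; {ReviewerID, Year}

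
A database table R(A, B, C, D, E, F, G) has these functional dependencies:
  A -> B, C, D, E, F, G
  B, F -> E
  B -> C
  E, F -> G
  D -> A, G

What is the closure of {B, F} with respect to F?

Start with {B, F}.
B, F -> E applies; add {E} → now {B, E, F}.
B -> C applies; add {C} → now {B, C, E, F}.
E, F -> G applies; add {G} → now {B, C, E, F, G}.
No further FD applies.

{B, C, E, F, G}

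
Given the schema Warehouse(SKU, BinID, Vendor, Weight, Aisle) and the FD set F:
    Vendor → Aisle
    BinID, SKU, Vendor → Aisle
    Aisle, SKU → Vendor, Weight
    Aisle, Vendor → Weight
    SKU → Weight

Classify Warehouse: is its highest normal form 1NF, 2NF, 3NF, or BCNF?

1NF

Candidate keys: {Aisle, BinID, SKU}, {BinID, SKU, Vendor}. Prime attributes: {Aisle, BinID, SKU, Vendor}.
For Vendor → Aisle we have {Vendor}⁺ = {Aisle, Vendor, Weight}; {Vendor} is not a superkey, so BCNF fails.
Aisle, SKU → Vendor, Weight determines the non-prime attribute {Weight} from a non-superkey — 3NF is violated.
{SKU} is a proper subset of the key {Aisle, BinID, SKU}, and {SKU}⁺ contains the non-prime attribute {Weight} — a partial dependency, so 2NF is violated.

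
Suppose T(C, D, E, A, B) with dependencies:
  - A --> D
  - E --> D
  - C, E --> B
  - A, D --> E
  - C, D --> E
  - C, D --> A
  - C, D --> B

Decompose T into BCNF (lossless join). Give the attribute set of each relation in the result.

Candidate keys of the original relation: {A, C}, {C, D}, {C, E}.
In {A, B, C, D, E}, {A} is not a superkey ({A}⁺ restricted to this set is {A, D, E}), so split on A --> D, E into {A, D, E} and {A, B, C}.
In {A, D, E}, {E} is not a superkey ({E}⁺ restricted to this set is {D, E}), so split on E --> D into {D, E} and {A, E}.
{D, E}: every determinant is a superkey — BCNF.
{A, E}: every determinant is a superkey — BCNF.
{A, B, C}: every determinant is a superkey — BCNF.

{A, B, C}; {A, E}; {D, E}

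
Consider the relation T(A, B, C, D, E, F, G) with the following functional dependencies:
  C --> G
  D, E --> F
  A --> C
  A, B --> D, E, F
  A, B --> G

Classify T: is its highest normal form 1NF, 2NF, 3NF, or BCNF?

1NF

Candidate key: {A, B}. Prime attributes: {A, B}.
C --> G breaks BCNF: {C}⁺ = {C, G}, so {C} is not a superkey.
Because {G} is non-prime and the left side of C --> G is not a superkey, the relation is not in 3NF.
{A} is a proper subset of the key {A, B}, and {A}⁺ contains the non-prime attributes {C, G} — a partial dependency, so 2NF is violated.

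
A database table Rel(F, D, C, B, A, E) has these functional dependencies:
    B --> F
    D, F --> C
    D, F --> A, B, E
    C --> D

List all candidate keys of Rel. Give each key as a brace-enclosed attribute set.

{B, C}⁺ = {A, B, C, D, E, F} — all of the relation — so {B, C} is a candidate key.
{B, D}⁺ = {A, B, C, D, E, F} — all of the relation — so {B, D} is a candidate key.
{C, F}⁺ = {A, B, C, D, E, F} — all of the relation — so {C, F} is a candidate key.
{D, F}⁺ = {A, B, C, D, E, F} — all of the relation — so {D, F} is a candidate key.
Any other superkey properly contains one of these, so there are no further candidate keys.

{B, C}, {B, D}, {C, F}, {D, F}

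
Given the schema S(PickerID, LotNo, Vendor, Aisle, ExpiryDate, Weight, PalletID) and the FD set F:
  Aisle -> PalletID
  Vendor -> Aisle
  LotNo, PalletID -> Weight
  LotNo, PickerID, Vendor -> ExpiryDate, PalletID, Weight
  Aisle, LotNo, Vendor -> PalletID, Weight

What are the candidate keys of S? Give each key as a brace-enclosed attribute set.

No FD produces {LotNo, PickerID, Vendor}, so they must be in every candidate key.
{LotNo, PickerID, Vendor} is a candidate key since {LotNo, PickerID, Vendor}⁺ = {Aisle, ExpiryDate, LotNo, PalletID, PickerID, Vendor, Weight} covers every attribute.
Every other attribute set either contains this one or has a smaller closure.

{LotNo, PickerID, Vendor}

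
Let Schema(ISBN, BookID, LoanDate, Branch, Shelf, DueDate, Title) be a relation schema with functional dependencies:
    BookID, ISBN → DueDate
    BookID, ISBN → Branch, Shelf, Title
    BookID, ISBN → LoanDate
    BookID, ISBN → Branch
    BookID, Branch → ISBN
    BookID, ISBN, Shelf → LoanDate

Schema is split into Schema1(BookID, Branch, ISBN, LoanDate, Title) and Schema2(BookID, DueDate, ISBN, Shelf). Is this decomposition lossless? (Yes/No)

Yes

Common attributes: {BookID, ISBN}; their closure is {BookID, Branch, DueDate, ISBN, LoanDate, Shelf, Title}.
Since Schema1 ⊆ {BookID, Branch, DueDate, ISBN, LoanDate, Shelf, Title}, the intersection is a superkey of Schema1; the decomposition is lossless.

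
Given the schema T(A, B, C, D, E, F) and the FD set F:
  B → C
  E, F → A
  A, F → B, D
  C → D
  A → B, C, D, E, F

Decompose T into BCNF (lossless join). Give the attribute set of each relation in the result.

Candidate keys of the original relation: {A}, {E, F}.
{A, B, C, D, E, F}: {B} determines {B, C, D} here but is not a superkey — split on B → C, D, giving {B, C, D} and {A, B, E, F}.
{B, C, D}: {C} determines {C, D} here but is not a superkey — split on C → D, giving {C, D} and {B, C}.
{C, D} has no BCNF violation.
{B, C} has no BCNF violation.
{A, B, E, F} has no BCNF violation.

{A, B, E, F}; {B, C}; {C, D}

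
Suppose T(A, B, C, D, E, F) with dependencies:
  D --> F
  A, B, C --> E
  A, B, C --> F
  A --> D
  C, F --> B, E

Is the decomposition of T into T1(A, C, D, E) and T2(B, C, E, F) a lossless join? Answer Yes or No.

The shared attributes are {C, E} and {C, E}⁺ = {C, E}.
T1 ⊄ {C, E} and T2 ⊄ {C, E}, so the split is lossy.

No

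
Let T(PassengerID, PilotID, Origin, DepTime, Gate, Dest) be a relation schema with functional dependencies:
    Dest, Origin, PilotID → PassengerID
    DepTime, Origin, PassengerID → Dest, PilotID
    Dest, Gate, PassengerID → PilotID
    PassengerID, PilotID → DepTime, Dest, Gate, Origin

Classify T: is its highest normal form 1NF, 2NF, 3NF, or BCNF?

BCNF

Candidate keys: {DepTime, Origin, PassengerID}, {Dest, Gate, PassengerID}, {Dest, Origin, PilotID}, {PassengerID, PilotID}. Prime attributes: {DepTime, Dest, Gate, Origin, PassengerID, PilotID}.
Each dependency's left side is a superkey — BCNF holds.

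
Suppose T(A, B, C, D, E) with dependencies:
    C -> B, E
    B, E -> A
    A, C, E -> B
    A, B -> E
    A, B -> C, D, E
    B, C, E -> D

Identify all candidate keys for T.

{A, B}, {B, E}, {C}

Closure of {C} is {A, B, C, D, E}, the whole schema; {C} is a candidate key.
Closure of {A, B} is {A, B, C, D, E}, the whole schema; {A, B} is a candidate key.
Closure of {B, E} is {A, B, C, D, E}, the whole schema; {B, E} is a candidate key.
No proper subset of any of these is a key, and no other minimal superkey exists.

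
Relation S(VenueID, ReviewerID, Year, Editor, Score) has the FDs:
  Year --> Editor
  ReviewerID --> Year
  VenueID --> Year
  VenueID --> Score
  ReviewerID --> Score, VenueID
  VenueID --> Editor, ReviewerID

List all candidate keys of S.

{ReviewerID}, {VenueID}

Closure of {ReviewerID} is {Editor, ReviewerID, Score, VenueID, Year}, the whole schema; {ReviewerID} is a candidate key.
Closure of {VenueID} is {Editor, ReviewerID, Score, VenueID, Year}, the whole schema; {VenueID} is a candidate key.
Any other superkey properly contains one of these, so there are no further candidate keys.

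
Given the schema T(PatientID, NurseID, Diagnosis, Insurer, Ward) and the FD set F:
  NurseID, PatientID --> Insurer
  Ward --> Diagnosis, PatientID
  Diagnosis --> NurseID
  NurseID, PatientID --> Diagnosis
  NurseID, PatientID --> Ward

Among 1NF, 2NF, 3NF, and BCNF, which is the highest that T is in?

3NF

Candidate keys: {Diagnosis, PatientID}, {NurseID, PatientID}, {Ward}. Prime attributes: {Diagnosis, NurseID, PatientID, Ward}.
Diagnosis --> NurseID breaks BCNF: {Diagnosis}⁺ = {Diagnosis, NurseID}, so {Diagnosis} is not a superkey.
But every attribute on its right side ({NurseID}) is prime, and the same holds for every other non-superkey FD, so 3NF still holds.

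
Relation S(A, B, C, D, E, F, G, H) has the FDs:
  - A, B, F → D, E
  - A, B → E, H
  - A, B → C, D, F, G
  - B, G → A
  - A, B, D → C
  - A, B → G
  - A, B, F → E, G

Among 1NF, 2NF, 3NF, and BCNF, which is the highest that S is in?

Candidate keys: {A, B}, {B, G}. Prime attributes: {A, B, G}.
Every FD has a superkey on the left, so the relation is in BCNF.

BCNF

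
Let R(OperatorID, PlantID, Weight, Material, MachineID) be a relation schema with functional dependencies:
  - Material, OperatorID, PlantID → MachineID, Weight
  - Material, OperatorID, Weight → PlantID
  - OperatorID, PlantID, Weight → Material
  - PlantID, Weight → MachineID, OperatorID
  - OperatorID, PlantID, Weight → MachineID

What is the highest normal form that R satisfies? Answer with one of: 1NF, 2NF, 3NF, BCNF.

Candidate keys: {Material, OperatorID, PlantID}, {Material, OperatorID, Weight}, {PlantID, Weight}. Prime attributes: {Material, OperatorID, PlantID, Weight}.
Every FD has a superkey on the left, so the relation is in BCNF.

BCNF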